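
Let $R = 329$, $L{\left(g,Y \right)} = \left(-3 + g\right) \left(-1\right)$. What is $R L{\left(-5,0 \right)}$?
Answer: $2632$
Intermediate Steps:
$L{\left(g,Y \right)} = 3 - g$
$R L{\left(-5,0 \right)} = 329 \left(3 - -5\right) = 329 \left(3 + 5\right) = 329 \cdot 8 = 2632$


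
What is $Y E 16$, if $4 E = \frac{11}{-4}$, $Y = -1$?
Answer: $11$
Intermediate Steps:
$E = - \frac{11}{16}$ ($E = \frac{11 \frac{1}{-4}}{4} = \frac{11 \left(- \frac{1}{4}\right)}{4} = \frac{1}{4} \left(- \frac{11}{4}\right) = - \frac{11}{16} \approx -0.6875$)
$Y E 16 = \left(-1\right) \left(- \frac{11}{16}\right) 16 = \frac{11}{16} \cdot 16 = 11$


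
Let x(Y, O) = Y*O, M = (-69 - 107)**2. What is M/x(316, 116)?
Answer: 1936/2291 ≈ 0.84505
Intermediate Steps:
M = 30976 (M = (-176)**2 = 30976)
x(Y, O) = O*Y
M/x(316, 116) = 30976/((116*316)) = 30976/36656 = 30976*(1/36656) = 1936/2291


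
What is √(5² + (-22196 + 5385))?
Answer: I*√16786 ≈ 129.56*I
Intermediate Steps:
√(5² + (-22196 + 5385)) = √(25 - 16811) = √(-16786) = I*√16786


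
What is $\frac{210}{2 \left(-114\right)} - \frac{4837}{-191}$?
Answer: $\frac{177121}{7258} \approx 24.404$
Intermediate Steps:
$\frac{210}{2 \left(-114\right)} - \frac{4837}{-191} = \frac{210}{-228} - - \frac{4837}{191} = 210 \left(- \frac{1}{228}\right) + \frac{4837}{191} = - \frac{35}{38} + \frac{4837}{191} = \frac{177121}{7258}$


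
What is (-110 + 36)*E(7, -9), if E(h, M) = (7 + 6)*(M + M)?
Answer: 17316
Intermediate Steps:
E(h, M) = 26*M (E(h, M) = 13*(2*M) = 26*M)
(-110 + 36)*E(7, -9) = (-110 + 36)*(26*(-9)) = -74*(-234) = 17316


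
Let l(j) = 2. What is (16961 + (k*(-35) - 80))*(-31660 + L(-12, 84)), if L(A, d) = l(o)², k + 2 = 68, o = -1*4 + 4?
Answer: -461259576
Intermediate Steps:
o = 0 (o = -4 + 4 = 0)
k = 66 (k = -2 + 68 = 66)
L(A, d) = 4 (L(A, d) = 2² = 4)
(16961 + (k*(-35) - 80))*(-31660 + L(-12, 84)) = (16961 + (66*(-35) - 80))*(-31660 + 4) = (16961 + (-2310 - 80))*(-31656) = (16961 - 2390)*(-31656) = 14571*(-31656) = -461259576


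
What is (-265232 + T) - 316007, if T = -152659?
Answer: -733898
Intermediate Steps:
(-265232 + T) - 316007 = (-265232 - 152659) - 316007 = -417891 - 316007 = -733898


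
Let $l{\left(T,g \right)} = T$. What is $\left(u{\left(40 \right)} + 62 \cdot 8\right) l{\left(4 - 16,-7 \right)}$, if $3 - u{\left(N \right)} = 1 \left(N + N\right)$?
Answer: $-5028$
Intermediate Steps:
$u{\left(N \right)} = 3 - 2 N$ ($u{\left(N \right)} = 3 - 1 \left(N + N\right) = 3 - 1 \cdot 2 N = 3 - 2 N$)
$\left(u{\left(40 \right)} + 62 \cdot 8\right) l{\left(4 - 16,-7 \right)} = \left(\left(3 - 80\right) + 62 \cdot 8\right) \left(4 - 16\right) = \left(\left(3 - 80\right) + 496\right) \left(-12\right) = \left(-77 + 496\right) \left(-12\right) = 419 \left(-12\right) = -5028$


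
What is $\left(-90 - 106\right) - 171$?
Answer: $-367$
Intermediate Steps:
$\left(-90 - 106\right) - 171 = -196 - 171 = -367$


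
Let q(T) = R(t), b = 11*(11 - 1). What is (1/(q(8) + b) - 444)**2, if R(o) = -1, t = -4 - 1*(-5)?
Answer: 2342076025/11881 ≈ 1.9713e+5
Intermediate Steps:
t = 1 (t = -4 + 5 = 1)
b = 110 (b = 11*10 = 110)
q(T) = -1
(1/(q(8) + b) - 444)**2 = (1/(-1 + 110) - 444)**2 = (1/109 - 444)**2 = (-48395/109)**2 = 2342076025/11881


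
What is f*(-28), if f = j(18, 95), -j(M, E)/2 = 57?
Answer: 3192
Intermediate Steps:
j(M, E) = -114 (j(M, E) = -2*57 = -114)
f = -114
f*(-28) = -114*(-28) = 3192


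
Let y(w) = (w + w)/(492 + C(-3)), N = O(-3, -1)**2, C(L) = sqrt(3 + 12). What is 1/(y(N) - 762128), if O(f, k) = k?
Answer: -46118079822/35147879751097729 + sqrt(15)/70295759502195458 ≈ -1.3121e-6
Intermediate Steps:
C(L) = sqrt(15)
N = 1 (N = (-1)**2 = 1)
y(w) = 2*w/(492 + sqrt(15)) (y(w) = (w + w)/(492 + sqrt(15)) = (2*w)/(492 + sqrt(15)) = 2*w/(492 + sqrt(15)))
1/(y(N) - 762128) = 1/(((328/80683)*1 - 2/242049*1*sqrt(15)) - 762128) = 1/((328/80683 - 2*sqrt(15)/242049) - 762128) = 1/(-61490773096/80683 - 2*sqrt(15)/242049)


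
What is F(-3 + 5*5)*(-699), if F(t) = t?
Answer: -15378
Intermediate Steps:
F(-3 + 5*5)*(-699) = (-3 + 5*5)*(-699) = (-3 + 25)*(-699) = 22*(-699) = -15378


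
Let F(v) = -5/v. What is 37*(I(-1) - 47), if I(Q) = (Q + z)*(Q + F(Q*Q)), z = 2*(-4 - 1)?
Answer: 703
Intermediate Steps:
z = -10 (z = 2*(-5) = -10)
I(Q) = (-10 + Q)*(Q - 5/Q²) (I(Q) = (Q - 10)*(Q - 5/Q²) = (-10 + Q)*(Q - 5/Q²))
37*(I(-1) - 47) = 37*((50 - 5*(-1) + (-1)³*(-10 - 1))/(-1)² - 47) = 37*(1*(50 + 5 - 1*(-11)) - 47) = 37*(1*(50 + 5 + 11) - 47) = 37*(1*66 - 47) = 37*(66 - 47) = 37*19 = 703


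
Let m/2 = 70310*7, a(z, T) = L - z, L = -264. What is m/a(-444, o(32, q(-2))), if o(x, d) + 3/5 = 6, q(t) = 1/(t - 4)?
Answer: 49217/9 ≈ 5468.6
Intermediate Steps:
q(t) = 1/(-4 + t)
o(x, d) = 27/5 (o(x, d) = -3/5 + 6 = 27/5)
a(z, T) = -264 - z
m = 984340 (m = 2*(70310*7) = 2*492170 = 984340)
m/a(-444, o(32, q(-2))) = 984340/(-264 - 1*(-444)) = 984340/(-264 + 444) = 984340/180 = 984340*(1/180) = 49217/9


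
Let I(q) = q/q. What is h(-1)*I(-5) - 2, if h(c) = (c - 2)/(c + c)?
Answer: -1/2 ≈ -0.50000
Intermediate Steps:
I(q) = 1
h(c) = (-2 + c)/(2*c) (h(c) = (-2 + c)/((2*c)) = (-2 + c)*(1/(2*c)) = (-2 + c)/(2*c))
h(-1)*I(-5) - 2 = ((1/2)*(-2 - 1)/(-1))*1 - 2 = ((1/2)*(-1)*(-3))*1 - 2 = (3/2)*1 - 2 = 3/2 - 2 = -1/2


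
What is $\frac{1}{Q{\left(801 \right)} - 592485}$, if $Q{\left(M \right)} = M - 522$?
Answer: $- \frac{1}{592206} \approx -1.6886 \cdot 10^{-6}$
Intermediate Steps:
$Q{\left(M \right)} = -522 + M$
$\frac{1}{Q{\left(801 \right)} - 592485} = \frac{1}{\left(-522 + 801\right) - 592485} = \frac{1}{279 - 592485} = \frac{1}{-592206} = - \frac{1}{592206}$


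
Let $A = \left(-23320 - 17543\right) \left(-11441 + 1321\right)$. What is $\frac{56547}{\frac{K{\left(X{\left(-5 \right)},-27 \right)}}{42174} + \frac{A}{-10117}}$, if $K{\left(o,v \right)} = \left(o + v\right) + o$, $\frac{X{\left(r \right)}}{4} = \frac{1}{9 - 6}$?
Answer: $- \frac{72381464765478}{52321093816861} \approx -1.3834$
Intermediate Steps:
$X{\left(r \right)} = \frac{4}{3}$ ($X{\left(r \right)} = \frac{4}{9 - 6} = \frac{4}{3}$)
$A = 413533560$ ($A = \left(-40863\right) \left(-10120\right) = 413533560$)
$K{\left(o,v \right)} = v + 2 o$
$\frac{56547}{\frac{K{\left(X{\left(-5 \right)},-27 \right)}}{42174} + \frac{A}{-10117}} = \frac{56547}{\frac{-27 + 2 \cdot \frac{4}{3}}{42174} + \frac{413533560}{-10117}} = \frac{56547}{\left(-27 + \frac{8}{3}\right) \frac{1}{42174} + 413533560 \left(- \frac{1}{10117}\right)} = \frac{56547}{\left(- \frac{73}{3}\right) \frac{1}{42174} - \frac{413533560}{10117}} = \frac{56547}{- \frac{73}{126522} - \frac{413533560}{10117}} = \frac{56547}{- \frac{52321093816861}{1280023074}} = 56547 \left(- \frac{1280023074}{52321093816861}\right) = - \frac{72381464765478}{52321093816861}$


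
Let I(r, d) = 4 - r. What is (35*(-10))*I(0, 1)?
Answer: -1400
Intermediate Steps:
(35*(-10))*I(0, 1) = (35*(-10))*(4 - 1*0) = -350*(4 + 0) = -350*4 = -1400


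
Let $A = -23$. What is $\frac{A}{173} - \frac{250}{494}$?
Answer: $- \frac{27306}{42731} \approx -0.63902$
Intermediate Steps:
$\frac{A}{173} - \frac{250}{494} = - \frac{23}{173} - \frac{250}{494} = \left(-23\right) \frac{1}{173} - \frac{125}{247} = - \frac{23}{173} - \frac{125}{247} = - \frac{27306}{42731}$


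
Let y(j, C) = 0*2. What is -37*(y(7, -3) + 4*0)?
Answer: 0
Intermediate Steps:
y(j, C) = 0
-37*(y(7, -3) + 4*0) = -37*(0 + 4*0) = -37*(0 + 0) = -37*0 = 0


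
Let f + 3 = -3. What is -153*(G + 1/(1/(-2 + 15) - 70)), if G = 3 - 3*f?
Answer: -324292/101 ≈ -3210.8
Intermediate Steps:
f = -6 (f = -3 - 3 = -6)
G = 21 (G = 3 - 3*(-6) = 3 + 18 = 21)
-153*(G + 1/(1/(-2 + 15) - 70)) = -153*(21 + 1/(1/(-2 + 15) - 70)) = -153*(21 + 1/(1/13 - 70)) = -153*(21 + 1/(-909/13)) = -153*(21 - 13/909) = -153*19076/909 = -324292/101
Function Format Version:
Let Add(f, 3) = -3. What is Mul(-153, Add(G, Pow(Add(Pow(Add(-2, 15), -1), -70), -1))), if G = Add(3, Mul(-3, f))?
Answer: Rational(-324292, 101) ≈ -3210.8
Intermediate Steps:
f = -6 (f = Add(-3, -3) = -6)
G = 21 (G = Add(3, Mul(-3, -6)) = Add(3, 18) = 21)
Mul(-153, Add(G, Pow(Add(Pow(Add(-2, 15), -1), -70), -1))) = Mul(-153, Add(21, Pow(Add(Pow(Add(-2, 15), -1), -70), -1))) = Mul(-153, Add(21, Pow(Add(Pow(13, -1), -70), -1))) = Mul(-153, Add(21, Pow(Add(Rational(1, 13), -70), -1))) = Mul(-153, Add(21, Pow(Rational(-909, 13), -1))) = Mul(-153, Add(21, Rational(-13, 909))) = Mul(-153, Rational(19076, 909)) = Rational(-324292, 101)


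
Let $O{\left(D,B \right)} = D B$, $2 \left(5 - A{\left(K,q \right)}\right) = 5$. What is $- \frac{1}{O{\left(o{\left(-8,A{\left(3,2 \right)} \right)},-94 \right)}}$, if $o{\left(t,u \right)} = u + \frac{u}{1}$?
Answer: $\frac{1}{470} \approx 0.0021277$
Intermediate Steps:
$A{\left(K,q \right)} = \frac{5}{2}$ ($A{\left(K,q \right)} = 5 - \frac{5}{2} = \frac{5}{2}$)
$o{\left(t,u \right)} = 2 u$ ($o{\left(t,u \right)} = u + u 1 = u + u = 2 u$)
$O{\left(D,B \right)} = B D$
$- \frac{1}{O{\left(o{\left(-8,A{\left(3,2 \right)} \right)},-94 \right)}} = - \frac{1}{\left(-94\right) 2 \cdot \frac{5}{2}} = - \frac{1}{\left(-94\right) 5} = - \frac{1}{-470} = \left(-1\right) \left(- \frac{1}{470}\right) = \frac{1}{470}$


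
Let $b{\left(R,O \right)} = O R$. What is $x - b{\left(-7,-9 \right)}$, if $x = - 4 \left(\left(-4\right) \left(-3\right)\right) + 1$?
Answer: $-110$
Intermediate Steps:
$x = -47$ ($x = \left(-4\right) 12 + 1 = -48 + 1 = -47$)
$x - b{\left(-7,-9 \right)} = -47 - \left(-9\right) \left(-7\right) = -47 - 63 = -110$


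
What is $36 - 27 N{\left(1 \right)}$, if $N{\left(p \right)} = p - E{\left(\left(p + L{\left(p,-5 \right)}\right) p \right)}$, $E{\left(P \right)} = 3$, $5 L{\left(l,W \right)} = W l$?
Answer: $90$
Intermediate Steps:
$L{\left(l,W \right)} = \frac{W l}{5}$
$N{\left(p \right)} = -3 + p$ ($N{\left(p \right)} = p - 3 = -3 + p$)
$36 - 27 N{\left(1 \right)} = 36 - 27 \left(-3 + 1\right) = 36 - -54 = 36 + 54 = 90$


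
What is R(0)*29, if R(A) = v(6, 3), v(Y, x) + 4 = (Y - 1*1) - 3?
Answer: -58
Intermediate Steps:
v(Y, x) = -8 + Y (v(Y, x) = -4 + ((Y - 1*1) - 3) = -4 + ((Y - 1) - 3) = -4 + ((-1 + Y) - 3) = -4 + (-4 + Y) = -8 + Y)
R(A) = -2 (R(A) = -8 + 6 = -2)
R(0)*29 = -2*29 = -58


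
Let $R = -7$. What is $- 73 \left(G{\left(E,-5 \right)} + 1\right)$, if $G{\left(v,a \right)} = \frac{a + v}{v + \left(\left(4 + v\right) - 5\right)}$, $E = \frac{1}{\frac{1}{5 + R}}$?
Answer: $- \frac{876}{5} \approx -175.2$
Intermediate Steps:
$E = -2$ ($E = \frac{1}{\frac{1}{5 - 7}} = \frac{1}{\frac{1}{-2}} = \frac{1}{- \frac{1}{2}} = -2$)
$G{\left(v,a \right)} = \frac{a + v}{-1 + 2 v}$ ($G{\left(v,a \right)} = \frac{a + v}{v + \left(-1 + v\right)} = \frac{a + v}{-1 + 2 v}$)
$- 73 \left(G{\left(E,-5 \right)} + 1\right) = - 73 \left(\frac{-5 - 2}{-1 + 2 \left(-2\right)} + 1\right) = - 73 \left(\frac{1}{-1 - 4} \left(-7\right) + 1\right) = - 73 \left(\frac{1}{-5} \left(-7\right) + 1\right) = - 73 \left(\left(- \frac{1}{5}\right) \left(-7\right) + 1\right) = - 73 \left(\frac{7}{5} + 1\right) = \left(-73\right) \frac{12}{5} = - \frac{876}{5}$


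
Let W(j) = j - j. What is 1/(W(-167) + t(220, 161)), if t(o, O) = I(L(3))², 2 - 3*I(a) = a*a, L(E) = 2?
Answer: 9/4 ≈ 2.2500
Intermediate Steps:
W(j) = 0
I(a) = ⅔ - a²/3 (I(a) = ⅔ - a*a/3 = ⅔ - a²/3)
t(o, O) = 4/9 (t(o, O) = (⅔ - ⅓*2²)² = (⅔ - ⅓*4)² = (⅔ - 4/3)² = (-⅔)² = 4/9)
1/(W(-167) + t(220, 161)) = 1/(0 + 4/9) = 1/(4/9) = 9/4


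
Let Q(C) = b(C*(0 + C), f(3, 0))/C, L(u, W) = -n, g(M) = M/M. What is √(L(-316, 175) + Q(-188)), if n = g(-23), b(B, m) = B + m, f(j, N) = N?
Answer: 3*I*√21 ≈ 13.748*I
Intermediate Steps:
g(M) = 1
n = 1
L(u, W) = -1 (L(u, W) = -1*1 = -1)
Q(C) = C (Q(C) = (C*(0 + C) + 0)/C = (C*C + 0)/C = (C² + 0)/C = C²/C = C)
√(L(-316, 175) + Q(-188)) = √(-1 - 188) = √(-189) = 3*I*√21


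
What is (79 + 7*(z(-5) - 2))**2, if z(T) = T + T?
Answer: 25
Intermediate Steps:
z(T) = 2*T
(79 + 7*(z(-5) - 2))**2 = (79 + 7*(2*(-5) - 2))**2 = (79 + 7*(-10 - 2))**2 = (79 + 7*(-12))**2 = (79 - 84)**2 = (-5)**2 = 25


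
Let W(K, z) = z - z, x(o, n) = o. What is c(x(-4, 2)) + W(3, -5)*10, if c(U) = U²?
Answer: 16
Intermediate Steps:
W(K, z) = 0
c(x(-4, 2)) + W(3, -5)*10 = (-4)² + 0*10 = 16 + 0 = 16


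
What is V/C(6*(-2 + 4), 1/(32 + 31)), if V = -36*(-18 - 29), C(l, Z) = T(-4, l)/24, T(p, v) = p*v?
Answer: -846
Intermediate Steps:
C(l, Z) = -l/6 (C(l, Z) = -4*l/24 = -4*l*(1/24) = -l/6)
V = 1692 (V = -36*(-47) = 1692)
V/C(6*(-2 + 4), 1/(32 + 31)) = 1692/((-(-2 + 4))) = 1692/((-2)) = 1692/((-⅙*12)) = 1692/(-2) = 1692*(-½) = -846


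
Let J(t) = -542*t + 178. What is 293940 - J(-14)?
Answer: 286174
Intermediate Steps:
J(t) = 178 - 542*t
293940 - J(-14) = 293940 - (178 - 542*(-14)) = 293940 - (178 + 7588) = 293940 - 1*7766 = 293940 - 7766 = 286174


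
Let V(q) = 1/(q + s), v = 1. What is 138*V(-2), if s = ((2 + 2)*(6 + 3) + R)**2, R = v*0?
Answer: 69/647 ≈ 0.10665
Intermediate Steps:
R = 0 (R = 1*0 = 0)
s = 1296 (s = ((2 + 2)*(6 + 3) + 0)**2 = (4*9 + 0)**2 = (36 + 0)**2 = 36**2 = 1296)
V(q) = 1/(1296 + q) (V(q) = 1/(q + 1296) = 1/(1296 + q))
138*V(-2) = 138/(1296 - 2) = 138/1294 = 138*(1/1294) = 69/647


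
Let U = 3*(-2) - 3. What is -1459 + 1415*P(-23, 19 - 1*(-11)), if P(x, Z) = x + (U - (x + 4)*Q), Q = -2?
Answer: -100509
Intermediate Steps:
U = -9 (U = -6 - 3 = -9)
P(x, Z) = -1 + 3*x (P(x, Z) = x + (-9 - (x + 4)*(-2)) = x + (-9 - (4 + x)*(-2)) = x + (-9 - (-8 - 2*x)) = x + (-9 + (8 + 2*x)) = x + (-1 + 2*x) = -1 + 3*x)
-1459 + 1415*P(-23, 19 - 1*(-11)) = -1459 + 1415*(-1 + 3*(-23)) = -1459 + 1415*(-1 - 69) = -1459 + 1415*(-70) = -1459 - 99050 = -100509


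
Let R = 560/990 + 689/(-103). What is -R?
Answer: 62443/10197 ≈ 6.1237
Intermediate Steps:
R = -62443/10197 (R = 560*(1/990) + 689*(-1/103) = 56/99 - 689/103 = -62443/10197 ≈ -6.1237)
-R = -1*(-62443/10197) = 62443/10197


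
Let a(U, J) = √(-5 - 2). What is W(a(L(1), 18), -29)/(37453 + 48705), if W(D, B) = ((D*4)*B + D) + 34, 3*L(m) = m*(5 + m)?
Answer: 17/43079 - 5*I*√7/3746 ≈ 0.00039462 - 0.0035314*I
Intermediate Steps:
L(m) = m*(5 + m)/3 (L(m) = (m*(5 + m))/3 = m*(5 + m)/3)
a(U, J) = I*√7 (a(U, J) = √(-7) = I*√7)
W(D, B) = 34 + D + 4*B*D (W(D, B) = ((4*D)*B + D) + 34 = (4*B*D + D) + 34 = (D + 4*B*D) + 34 = 34 + D + 4*B*D)
W(a(L(1), 18), -29)/(37453 + 48705) = (34 + I*√7 + 4*(-29)*(I*√7))/(37453 + 48705) = (34 + I*√7 - 116*I*√7)/86158 = (34 - 115*I*√7)*(1/86158) = 17/43079 - 5*I*√7/3746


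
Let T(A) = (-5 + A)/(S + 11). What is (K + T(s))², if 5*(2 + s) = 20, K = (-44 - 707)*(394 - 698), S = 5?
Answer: 13343393485321/256 ≈ 5.2123e+10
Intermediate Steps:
K = 228304 (K = -751*(-304) = 228304)
s = 2 (s = -2 + (⅕)*20 = -2 + 4 = 2)
T(A) = -5/16 + A/16 (T(A) = (-5 + A)/(5 + 11) = (-5 + A)/16 = (-5 + A)*(1/16) = -5/16 + A/16)
(K + T(s))² = (228304 + (-5/16 + (1/16)*2))² = (228304 + (-5/16 + ⅛))² = (228304 - 3/16)² = (3652861/16)² = 13343393485321/256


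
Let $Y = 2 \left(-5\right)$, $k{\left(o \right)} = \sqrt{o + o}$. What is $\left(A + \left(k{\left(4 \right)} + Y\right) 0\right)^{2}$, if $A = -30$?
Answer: $900$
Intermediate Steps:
$k{\left(o \right)} = \sqrt{2} \sqrt{o}$ ($k{\left(o \right)} = \sqrt{2 o} = \sqrt{2} \sqrt{o}$)
$Y = -10$
$\left(A + \left(k{\left(4 \right)} + Y\right) 0\right)^{2} = \left(-30 + \left(\sqrt{2} \sqrt{4} - 10\right) 0\right)^{2} = \left(-30 + \left(\sqrt{2} \cdot 2 - 10\right) 0\right)^{2} = \left(-30 + \left(2 \sqrt{2} - 10\right) 0\right)^{2} = \left(-30 + \left(-10 + 2 \sqrt{2}\right) 0\right)^{2} = \left(-30 + 0\right)^{2} = \left(-30\right)^{2} = 900$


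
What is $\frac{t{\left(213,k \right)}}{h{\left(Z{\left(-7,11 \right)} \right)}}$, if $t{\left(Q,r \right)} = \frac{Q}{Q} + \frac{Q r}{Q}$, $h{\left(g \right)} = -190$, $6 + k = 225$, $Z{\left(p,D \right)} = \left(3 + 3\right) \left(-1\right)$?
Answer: $- \frac{22}{19} \approx -1.1579$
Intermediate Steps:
$Z{\left(p,D \right)} = -6$ ($Z{\left(p,D \right)} = 6 \left(-1\right) = -6$)
$k = 219$ ($k = -6 + 225 = 219$)
$t{\left(Q,r \right)} = 1 + r$
$\frac{t{\left(213,k \right)}}{h{\left(Z{\left(-7,11 \right)} \right)}} = \frac{1 + 219}{-190} = 220 \left(- \frac{1}{190}\right) = - \frac{22}{19}$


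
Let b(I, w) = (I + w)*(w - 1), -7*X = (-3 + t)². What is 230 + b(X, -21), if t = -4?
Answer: 846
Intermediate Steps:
X = -7 (X = -(-3 - 4)²/7 = -⅐*(-7)² = -⅐*49 = -7)
b(I, w) = (-1 + w)*(I + w) (b(I, w) = (I + w)*(-1 + w) = (-1 + w)*(I + w))
230 + b(X, -21) = 230 + ((-21)² - 1*(-7) - 1*(-21) - 7*(-21)) = 230 + (441 + 7 + 21 + 147) = 230 + 616 = 846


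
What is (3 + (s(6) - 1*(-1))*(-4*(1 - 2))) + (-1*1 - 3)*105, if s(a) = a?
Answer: -389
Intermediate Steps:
(3 + (s(6) - 1*(-1))*(-4*(1 - 2))) + (-1*1 - 3)*105 = (3 + (6 - 1*(-1))*(-4*(1 - 2))) + (-1*1 - 3)*105 = (3 + (6 + 1)*(-4*(-1))) + (-1 - 3)*105 = (3 + 7*4) - 4*105 = (3 + 28) - 420 = 31 - 420 = -389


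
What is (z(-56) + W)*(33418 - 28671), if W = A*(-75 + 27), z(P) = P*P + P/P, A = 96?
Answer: -6982837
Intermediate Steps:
z(P) = 1 + P**2 (z(P) = P**2 + 1 = 1 + P**2)
W = -4608 (W = 96*(-75 + 27) = 96*(-48) = -4608)
(z(-56) + W)*(33418 - 28671) = ((1 + (-56)**2) - 4608)*(33418 - 28671) = ((1 + 3136) - 4608)*4747 = (3137 - 4608)*4747 = -1471*4747 = -6982837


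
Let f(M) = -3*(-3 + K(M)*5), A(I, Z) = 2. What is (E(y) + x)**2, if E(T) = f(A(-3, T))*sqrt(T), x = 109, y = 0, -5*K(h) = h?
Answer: 11881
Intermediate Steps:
K(h) = -h/5
f(M) = 9 + 3*M (f(M) = -3*(-3 - M/5*5) = -3*(-3 - M) = 9 + 3*M)
E(T) = 15*sqrt(T) (E(T) = (9 + 3*2)*sqrt(T) = (9 + 6)*sqrt(T) = 15*sqrt(T))
(E(y) + x)**2 = (15*sqrt(0) + 109)**2 = (15*0 + 109)**2 = (0 + 109)**2 = 109**2 = 11881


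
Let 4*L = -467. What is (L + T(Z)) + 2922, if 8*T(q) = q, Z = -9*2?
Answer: 2803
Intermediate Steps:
Z = -18
T(q) = q/8
L = -467/4 (L = (1/4)*(-467) = -467/4 ≈ -116.75)
(L + T(Z)) + 2922 = (-467/4 + (1/8)*(-18)) + 2922 = (-467/4 - 9/4) + 2922 = -119 + 2922 = 2803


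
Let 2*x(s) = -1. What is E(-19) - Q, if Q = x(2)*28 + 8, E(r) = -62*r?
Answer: 1184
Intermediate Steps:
x(s) = -½ (x(s) = (½)*(-1) = -½)
Q = -6 (Q = -½*28 + 8 = -14 + 8 = -6)
E(-19) - Q = -62*(-19) - 1*(-6) = 1178 + 6 = 1184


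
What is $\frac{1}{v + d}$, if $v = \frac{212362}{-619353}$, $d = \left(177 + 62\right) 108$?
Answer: $\frac{619353}{15986527274} \approx 3.8742 \cdot 10^{-5}$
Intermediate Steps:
$d = 25812$ ($d = 239 \cdot 108 = 25812$)
$v = - \frac{212362}{619353}$ ($v = 212362 \left(- \frac{1}{619353}\right) = - \frac{212362}{619353} \approx -0.34288$)
$\frac{1}{v + d} = \frac{1}{- \frac{212362}{619353} + 25812} = \frac{1}{\frac{15986527274}{619353}} = \frac{619353}{15986527274}$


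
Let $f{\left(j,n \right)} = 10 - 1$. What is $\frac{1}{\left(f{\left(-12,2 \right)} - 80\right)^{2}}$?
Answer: $\frac{1}{5041} \approx 0.00019837$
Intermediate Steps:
$f{\left(j,n \right)} = 9$
$\frac{1}{\left(f{\left(-12,2 \right)} - 80\right)^{2}} = \frac{1}{\left(9 - 80\right)^{2}} = \frac{1}{\left(-71\right)^{2}} = \frac{1}{5041}$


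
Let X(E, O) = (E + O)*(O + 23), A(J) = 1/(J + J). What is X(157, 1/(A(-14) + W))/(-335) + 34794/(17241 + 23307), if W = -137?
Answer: -330545179365569/33330865636170 ≈ -9.9171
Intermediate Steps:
A(J) = 1/(2*J)
X(E, O) = (23 + O)*(E + O) (X(E, O) = (E + O)*(23 + O) = (23 + O)*(E + O))
X(157, 1/(A(-14) + W))/(-335) + 34794/(17241 + 23307) = ((1/((½)/(-14) - 137))² + 23*157 + 23/((½)/(-14) - 137) + 157/((½)/(-14) - 137))/(-335) + 34794/(17241 + 23307) = ((1/((½)*(-1/14) - 137))² + 3611 + 23/((½)*(-1/14) - 137) + 157/((½)*(-1/14) - 137))*(-1/335) + 34794/40548 = ((1/(-1/28 - 137))² + 3611 + 23/(-1/28 - 137) + 157/(-1/28 - 137))*(-1/335) + 34794*(1/40548) = ((1/(-3837/28))² + 3611 + 23/(-3837/28) + 157/(-3837/28))*(-1/335) + 5799/6758 = ((-28/3837)² + 3611 + 23*(-28/3837) + 157*(-28/3837))*(-1/335) + 5799/6758 = (784/14722569 + 3611 - 644/3837 - 4396/3837)*(-1/335) + 5799/6758 = (53143858963/14722569)*(-1/335) + 5799/6758 = -53143858963/4932060615 + 5799/6758 = -330545179365569/33330865636170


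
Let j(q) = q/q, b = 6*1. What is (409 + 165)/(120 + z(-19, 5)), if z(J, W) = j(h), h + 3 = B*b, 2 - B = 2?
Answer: 574/121 ≈ 4.7438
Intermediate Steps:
B = 0 (B = 2 - 1*2 = 2 - 2 = 0)
b = 6
h = -3 (h = -3 + 0*6 = -3 + 0 = -3)
j(q) = 1
z(J, W) = 1
(409 + 165)/(120 + z(-19, 5)) = (409 + 165)/(120 + 1) = 574/121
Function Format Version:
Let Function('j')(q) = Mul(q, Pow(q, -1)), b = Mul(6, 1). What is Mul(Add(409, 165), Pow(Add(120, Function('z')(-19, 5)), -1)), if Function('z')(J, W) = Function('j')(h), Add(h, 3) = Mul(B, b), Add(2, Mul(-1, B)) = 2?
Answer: Rational(574, 121) ≈ 4.7438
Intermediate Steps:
B = 0 (B = Add(2, Mul(-1, 2)) = Add(2, -2) = 0)
b = 6
h = -3 (h = Add(-3, Mul(0, 6)) = Add(-3, 0) = -3)
Function('j')(q) = 1
Function('z')(J, W) = 1
Mul(Add(409, 165), Pow(Add(120, Function('z')(-19, 5)), -1)) = Mul(Add(409, 165), Pow(Add(120, 1), -1)) = Mul(574, Pow(121, -1)) = Mul(574, Rational(1, 121)) = Rational(574, 121)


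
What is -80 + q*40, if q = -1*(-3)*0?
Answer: -80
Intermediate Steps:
q = 0 (q = 3*0 = 0)
-80 + q*40 = -80 + 0*40 = -80 + 0 = -80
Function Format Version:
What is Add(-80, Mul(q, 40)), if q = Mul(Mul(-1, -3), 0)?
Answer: -80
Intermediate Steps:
q = 0 (q = Mul(3, 0) = 0)
Add(-80, Mul(q, 40)) = Add(-80, Mul(0, 40)) = Add(-80, 0) = -80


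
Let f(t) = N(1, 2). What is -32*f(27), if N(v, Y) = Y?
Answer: -64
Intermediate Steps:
f(t) = 2
-32*f(27) = -32*2 = -64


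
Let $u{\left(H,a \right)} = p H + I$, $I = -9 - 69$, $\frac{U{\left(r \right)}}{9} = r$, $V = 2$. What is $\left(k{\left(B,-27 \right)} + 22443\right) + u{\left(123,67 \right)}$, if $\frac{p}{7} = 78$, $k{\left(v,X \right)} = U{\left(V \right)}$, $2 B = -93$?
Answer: $89541$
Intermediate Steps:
$U{\left(r \right)} = 9 r$
$B = - \frac{93}{2}$ ($B = \frac{1}{2} \left(-93\right) = - \frac{93}{2} \approx -46.5$)
$I = -78$
$k{\left(v,X \right)} = 18$ ($k{\left(v,X \right)} = 9 \cdot 2 = 18$)
$p = 546$ ($p = 7 \cdot 78 = 546$)
$u{\left(H,a \right)} = -78 + 546 H$ ($u{\left(H,a \right)} = 546 H - 78 = -78 + 546 H$)
$\left(k{\left(B,-27 \right)} + 22443\right) + u{\left(123,67 \right)} = \left(18 + 22443\right) + \left(-78 + 546 \cdot 123\right) = 22461 + \left(-78 + 67158\right) = 22461 + 67080 = 89541$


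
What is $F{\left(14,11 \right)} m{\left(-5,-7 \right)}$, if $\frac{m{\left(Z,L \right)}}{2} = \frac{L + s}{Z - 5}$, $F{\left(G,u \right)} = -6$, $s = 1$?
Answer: $- \frac{36}{5} \approx -7.2$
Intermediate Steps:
$m{\left(Z,L \right)} = \frac{2 \left(1 + L\right)}{-5 + Z}$ ($m{\left(Z,L \right)} = 2 \frac{L + 1}{Z - 5} = 2 \frac{1 + L}{-5 + Z} = \frac{2 \left(1 + L\right)}{-5 + Z}$)
$F{\left(14,11 \right)} m{\left(-5,-7 \right)} = - 6 \frac{2 \left(1 - 7\right)}{-5 - 5} = - 6 \cdot 2 \frac{1}{-10} \left(-6\right) = - 6 \cdot 2 \left(- \frac{1}{10}\right) \left(-6\right) = \left(-6\right) \frac{6}{5} = - \frac{36}{5}$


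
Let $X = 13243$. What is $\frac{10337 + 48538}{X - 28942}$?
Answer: $- \frac{19625}{5233} \approx -3.7502$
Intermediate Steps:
$\frac{10337 + 48538}{X - 28942} = \frac{10337 + 48538}{13243 - 28942} = \frac{58875}{-15699} = 58875 \left(- \frac{1}{15699}\right) = - \frac{19625}{5233}$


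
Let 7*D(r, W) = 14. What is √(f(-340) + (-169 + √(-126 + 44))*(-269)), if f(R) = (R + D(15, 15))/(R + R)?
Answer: √(1313837265 - 7774100*I*√82)/170 ≈ 213.29 - 5.7102*I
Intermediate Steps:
D(r, W) = 2 (D(r, W) = (⅐)*14 = 2)
f(R) = (2 + R)/(2*R) (f(R) = (R + 2)/(R + R) = (2 + R)/((2*R)) = (2 + R)*(1/(2*R)) = (2 + R)/(2*R))
√(f(-340) + (-169 + √(-126 + 44))*(-269)) = √((½)*(2 - 340)/(-340) + (-169 + √(-126 + 44))*(-269)) = √((½)*(-1/340)*(-338) + (-169 + √(-82))*(-269)) = √(169/340 + (-169 + I*√82)*(-269)) = √(169/340 + (45461 - 269*I*√82)) = √(15456909/340 - 269*I*√82)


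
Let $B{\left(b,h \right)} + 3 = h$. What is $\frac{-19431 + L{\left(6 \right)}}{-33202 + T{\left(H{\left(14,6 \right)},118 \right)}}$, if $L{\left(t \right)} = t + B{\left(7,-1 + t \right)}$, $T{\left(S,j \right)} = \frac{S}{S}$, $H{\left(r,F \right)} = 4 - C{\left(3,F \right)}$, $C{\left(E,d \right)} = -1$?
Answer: $\frac{19423}{33201} \approx 0.58501$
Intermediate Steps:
$B{\left(b,h \right)} = -3 + h$
$H{\left(r,F \right)} = 5$ ($H{\left(r,F \right)} = 4 - -1 = 4 + 1 = 5$)
$T{\left(S,j \right)} = 1$
$L{\left(t \right)} = -4 + 2 t$ ($L{\left(t \right)} = t + \left(-3 + \left(-1 + t\right)\right) = t + \left(-4 + t\right) = -4 + 2 t$)
$\frac{-19431 + L{\left(6 \right)}}{-33202 + T{\left(H{\left(14,6 \right)},118 \right)}} = \frac{-19431 + \left(-4 + 2 \cdot 6\right)}{-33202 + 1} = \frac{-19431 + \left(-4 + 12\right)}{-33201} = \left(-19431 + 8\right) \left(- \frac{1}{33201}\right) = \left(-19423\right) \left(- \frac{1}{33201}\right) = \frac{19423}{33201}$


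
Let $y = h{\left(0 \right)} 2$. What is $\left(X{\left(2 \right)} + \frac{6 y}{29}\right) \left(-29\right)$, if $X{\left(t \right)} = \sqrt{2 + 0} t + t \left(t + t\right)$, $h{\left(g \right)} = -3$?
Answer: $-196 - 58 \sqrt{2} \approx -278.02$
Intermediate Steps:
$y = -6$ ($y = \left(-3\right) 2 = -6$)
$X{\left(t \right)} = 2 t^{2} + t \sqrt{2}$ ($X{\left(t \right)} = \sqrt{2} t + t 2 t = t \sqrt{2} + 2 t^{2} = 2 t^{2} + t \sqrt{2}$)
$\left(X{\left(2 \right)} + \frac{6 y}{29}\right) \left(-29\right) = \left(2 \left(\sqrt{2} + 2 \cdot 2\right) + \frac{6 \left(-6\right)}{29}\right) \left(-29\right) = \left(2 \left(\sqrt{2} + 4\right) - \frac{36}{29}\right) \left(-29\right) = \left(2 \left(4 + \sqrt{2}\right) - \frac{36}{29}\right) \left(-29\right) = \left(\left(8 + 2 \sqrt{2}\right) - \frac{36}{29}\right) \left(-29\right) = \left(\frac{196}{29} + 2 \sqrt{2}\right) \left(-29\right) = -196 - 58 \sqrt{2}$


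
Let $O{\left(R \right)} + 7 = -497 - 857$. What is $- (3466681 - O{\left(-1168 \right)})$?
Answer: $-3468042$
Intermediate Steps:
$O{\left(R \right)} = -1361$ ($O{\left(R \right)} = -7 - 1354 = -1361$)
$- (3466681 - O{\left(-1168 \right)}) = - (3466681 - -1361) = - (3466681 + 1361) = \left(-1\right) 3468042 = -3468042$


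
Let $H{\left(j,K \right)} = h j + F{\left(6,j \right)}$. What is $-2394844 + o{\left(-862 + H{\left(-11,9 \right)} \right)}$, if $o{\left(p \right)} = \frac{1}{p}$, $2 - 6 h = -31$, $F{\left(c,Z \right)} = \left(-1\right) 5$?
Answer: $- \frac{4442435622}{1855} \approx -2.3948 \cdot 10^{6}$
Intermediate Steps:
$F{\left(c,Z \right)} = -5$
$h = \frac{11}{2}$ ($h = \frac{1}{3} - - \frac{31}{6} = \frac{1}{3} + \frac{31}{6} = \frac{11}{2} \approx 5.5$)
$H{\left(j,K \right)} = -5 + \frac{11 j}{2}$ ($H{\left(j,K \right)} = \frac{11 j}{2} - 5 = -5 + \frac{11 j}{2}$)
$-2394844 + o{\left(-862 + H{\left(-11,9 \right)} \right)} = -2394844 + \frac{1}{-862 + \left(-5 + \frac{11}{2} \left(-11\right)\right)} = -2394844 + \frac{1}{-862 - \frac{131}{2}} = -2394844 + \frac{1}{- \frac{1855}{2}} = -2394844 - \frac{2}{1855} = - \frac{4442435622}{1855}$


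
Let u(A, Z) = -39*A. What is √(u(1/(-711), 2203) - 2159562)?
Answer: I*√121300434897/237 ≈ 1469.5*I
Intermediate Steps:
√(u(1/(-711), 2203) - 2159562) = √(-39/(-711) - 2159562) = √(-39*(-1/711) - 2159562) = √(13/237 - 2159562) = √(-511816181/237) = I*√121300434897/237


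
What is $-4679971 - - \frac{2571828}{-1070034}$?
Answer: $- \frac{119231682401}{25477} \approx -4.68 \cdot 10^{6}$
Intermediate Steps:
$-4679971 - - \frac{2571828}{-1070034} = -4679971 - \left(-2571828\right) \left(- \frac{1}{1070034}\right) = -4679971 - \frac{61234}{25477} = - \frac{119231682401}{25477}$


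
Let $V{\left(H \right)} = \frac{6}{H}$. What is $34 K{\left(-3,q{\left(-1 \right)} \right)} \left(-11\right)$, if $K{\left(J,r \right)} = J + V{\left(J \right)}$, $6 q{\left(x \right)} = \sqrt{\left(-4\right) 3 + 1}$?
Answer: $1870$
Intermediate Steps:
$q{\left(x \right)} = \frac{i \sqrt{11}}{6}$ ($q{\left(x \right)} = \frac{\sqrt{\left(-4\right) 3 + 1}}{6} = \frac{\sqrt{-12 + 1}}{6} = \frac{\sqrt{-11}}{6} = \frac{i \sqrt{11}}{6}$)
$K{\left(J,r \right)} = J + \frac{6}{J}$
$34 K{\left(-3,q{\left(-1 \right)} \right)} \left(-11\right) = 34 \left(-3 + \frac{6}{-3}\right) \left(-11\right) = 34 \left(-3 + 6 \left(- \frac{1}{3}\right)\right) \left(-11\right) = 34 \left(-3 - 2\right) \left(-11\right) = 34 \left(-5\right) \left(-11\right) = \left(-170\right) \left(-11\right) = 1870$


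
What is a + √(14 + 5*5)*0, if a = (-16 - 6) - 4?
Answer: -26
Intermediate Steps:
a = -26 (a = -22 - 4 = -26)
a + √(14 + 5*5)*0 = -26 + √(14 + 5*5)*0 = -26 + √(14 + 25)*0 = -26 + √39*0 = -26 + 0 = -26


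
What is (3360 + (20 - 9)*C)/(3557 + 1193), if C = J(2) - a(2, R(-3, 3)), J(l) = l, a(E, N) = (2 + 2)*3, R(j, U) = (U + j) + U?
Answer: 13/19 ≈ 0.68421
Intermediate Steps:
R(j, U) = j + 2*U
a(E, N) = 12 (a(E, N) = 4*3 = 12)
C = -10 (C = 2 - 1*12 = 2 - 12 = -10)
(3360 + (20 - 9)*C)/(3557 + 1193) = (3360 + (20 - 9)*(-10))/(3557 + 1193) = (3360 + 11*(-10))/4750 = (3360 - 110)*(1/4750) = 3250*(1/4750) = 13/19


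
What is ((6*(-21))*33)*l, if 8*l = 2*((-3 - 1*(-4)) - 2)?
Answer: 2079/2 ≈ 1039.5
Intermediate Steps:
l = -1/4 (l = (2*((-3 - 1*(-4)) - 2))/8 = (2*((-3 + 4) - 2))/8 = (2*(1 - 2))/8 = (2*(-1))/8 = (1/8)*(-2) = -1/4 ≈ -0.25000)
((6*(-21))*33)*l = ((6*(-21))*33)*(-1/4) = -126*33*(-1/4) = -4158*(-1/4) = 2079/2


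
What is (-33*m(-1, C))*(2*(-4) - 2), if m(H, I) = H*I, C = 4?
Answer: -1320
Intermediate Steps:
(-33*m(-1, C))*(2*(-4) - 2) = (-(-33)*4)*(2*(-4) - 2) = (-33*(-4))*(-8 - 2) = 132*(-10) = -1320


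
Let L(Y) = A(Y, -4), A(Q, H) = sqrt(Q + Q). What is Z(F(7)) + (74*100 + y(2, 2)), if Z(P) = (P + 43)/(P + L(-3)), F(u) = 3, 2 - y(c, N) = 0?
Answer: 37056/5 - 46*I*sqrt(6)/15 ≈ 7411.2 - 7.5118*I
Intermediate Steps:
y(c, N) = 2 (y(c, N) = 2 - 1*0 = 2 + 0 = 2)
A(Q, H) = sqrt(2)*sqrt(Q) (A(Q, H) = sqrt(2*Q) = sqrt(2)*sqrt(Q))
L(Y) = sqrt(2)*sqrt(Y)
Z(P) = (43 + P)/(P + I*sqrt(6)) (Z(P) = (P + 43)/(P + sqrt(2)*sqrt(-3)) = (43 + P)/(P + sqrt(2)*(I*sqrt(3))) = (43 + P)/(P + I*sqrt(6)))
Z(F(7)) + (74*100 + y(2, 2)) = (43 + 3)/(3 + I*sqrt(6)) + (74*100 + 2) = 46/(3 + I*sqrt(6)) + (7400 + 2) = 46/(3 + I*sqrt(6)) + 7402 = 7402 + 46/(3 + I*sqrt(6))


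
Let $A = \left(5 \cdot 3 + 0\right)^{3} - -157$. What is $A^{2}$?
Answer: $12475024$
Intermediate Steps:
$A = 3532$ ($A = \left(15 + 0\right)^{3} + 157 = 15^{3} + 157 = 3375 + 157 = 3532$)
$A^{2} = 3532^{2} = 12475024$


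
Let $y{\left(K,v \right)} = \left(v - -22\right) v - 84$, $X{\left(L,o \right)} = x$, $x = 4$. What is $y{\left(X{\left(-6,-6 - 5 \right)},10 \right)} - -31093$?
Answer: $31329$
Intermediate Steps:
$X{\left(L,o \right)} = 4$
$y{\left(K,v \right)} = -84 + v \left(22 + v\right)$ ($y{\left(K,v \right)} = \left(v + 22\right) v - 84 = \left(22 + v\right) v - 84 = v \left(22 + v\right) - 84 = -84 + v \left(22 + v\right)$)
$y{\left(X{\left(-6,-6 - 5 \right)},10 \right)} - -31093 = \left(-84 + 10^{2} + 22 \cdot 10\right) - -31093 = \left(-84 + 100 + 220\right) + 31093 = 236 + 31093 = 31329$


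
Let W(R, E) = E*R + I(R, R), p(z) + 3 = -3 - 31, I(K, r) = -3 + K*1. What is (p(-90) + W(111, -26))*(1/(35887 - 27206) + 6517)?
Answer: -159256029570/8681 ≈ -1.8345e+7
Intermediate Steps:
I(K, r) = -3 + K
p(z) = -37 (p(z) = -3 + (-3 - 31) = -3 - 34 = -37)
W(R, E) = -3 + R + E*R (W(R, E) = E*R + (-3 + R) = -3 + R + E*R)
(p(-90) + W(111, -26))*(1/(35887 - 27206) + 6517) = (-37 + (-3 + 111 - 26*111))*(1/(35887 - 27206) + 6517) = (-37 + (-3 + 111 - 2886))*(1/8681 + 6517) = (-37 - 2778)*(1/8681 + 6517) = -2815*56574078/8681 = -159256029570/8681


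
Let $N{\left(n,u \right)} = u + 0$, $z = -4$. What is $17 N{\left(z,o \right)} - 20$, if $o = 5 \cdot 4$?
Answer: $320$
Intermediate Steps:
$o = 20$
$N{\left(n,u \right)} = u$
$17 N{\left(z,o \right)} - 20 = 17 \cdot 20 - 20 = 340 - 20 = 320$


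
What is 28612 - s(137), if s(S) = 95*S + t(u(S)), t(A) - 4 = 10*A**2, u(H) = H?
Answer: -172097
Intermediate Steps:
t(A) = 4 + 10*A**2
s(S) = 4 + 10*S**2 + 95*S (s(S) = 95*S + (4 + 10*S**2) = 4 + 10*S**2 + 95*S)
28612 - s(137) = 28612 - (4 + 10*137**2 + 95*137) = 28612 - (4 + 10*18769 + 13015) = 28612 - (4 + 187690 + 13015) = 28612 - 1*200709 = 28612 - 200709 = -172097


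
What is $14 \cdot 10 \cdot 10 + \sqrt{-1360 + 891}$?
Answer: $1400 + i \sqrt{469} \approx 1400.0 + 21.656 i$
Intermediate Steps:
$14 \cdot 10 \cdot 10 + \sqrt{-1360 + 891} = 140 \cdot 10 + \sqrt{-469} = 1400 + i \sqrt{469}$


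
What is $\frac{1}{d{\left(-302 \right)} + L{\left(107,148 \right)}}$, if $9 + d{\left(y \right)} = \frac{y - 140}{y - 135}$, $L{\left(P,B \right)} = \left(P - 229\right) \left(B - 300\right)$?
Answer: $\frac{437}{8100237} \approx 5.3949 \cdot 10^{-5}$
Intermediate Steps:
$L{\left(P,B \right)} = \left(-300 + B\right) \left(-229 + P\right)$ ($L{\left(P,B \right)} = \left(-229 + P\right) \left(-300 + B\right) = \left(-300 + B\right) \left(-229 + P\right)$)
$d{\left(y \right)} = -9 + \frac{-140 + y}{-135 + y}$ ($d{\left(y \right)} = -9 + \frac{y - 140}{y - 135} = -9 + \frac{-140 + y}{-135 + y}$)
$\frac{1}{d{\left(-302 \right)} + L{\left(107,148 \right)}} = \frac{1}{\frac{1075 - -2416}{-135 - 302} + \left(68700 - 32100 - 33892 + 148 \cdot 107\right)} = \frac{1}{\frac{1075 + 2416}{-437} + \left(68700 - 32100 - 33892 + 15836\right)} = \frac{1}{\left(- \frac{1}{437}\right) 3491 + 18544} = \frac{1}{- \frac{3491}{437} + 18544} = \frac{1}{\frac{8100237}{437}} = \frac{437}{8100237}$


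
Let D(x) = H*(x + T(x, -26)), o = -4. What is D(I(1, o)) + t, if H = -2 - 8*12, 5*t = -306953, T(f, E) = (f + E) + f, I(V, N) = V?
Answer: -295683/5 ≈ -59137.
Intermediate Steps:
T(f, E) = E + 2*f (T(f, E) = (E + f) + f = E + 2*f)
t = -306953/5 (t = (⅕)*(-306953) = -306953/5 ≈ -61391.)
H = -98 (H = -2 - 96 = -98)
D(x) = 2548 - 294*x (D(x) = -98*(x + (-26 + 2*x)) = -98*(-26 + 3*x) = 2548 - 294*x)
D(I(1, o)) + t = (2548 - 294*1) - 306953/5 = (2548 - 294) - 306953/5 = 2254 - 306953/5 = -295683/5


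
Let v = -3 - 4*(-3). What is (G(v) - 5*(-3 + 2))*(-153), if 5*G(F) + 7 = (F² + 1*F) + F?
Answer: -17901/5 ≈ -3580.2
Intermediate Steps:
v = 9 (v = -3 + 12 = 9)
G(F) = -7/5 + F²/5 + 2*F/5 (G(F) = -7/5 + ((F² + 1*F) + F)/5 = -7/5 + ((F² + F) + F)/5 = -7/5 + ((F + F²) + F)/5 = -7/5 + (F² + 2*F)/5 = -7/5 + (F²/5 + 2*F/5) = -7/5 + F²/5 + 2*F/5)
(G(v) - 5*(-3 + 2))*(-153) = ((-7/5 + (⅕)*9² + (⅖)*9) - 5*(-3 + 2))*(-153) = ((-7/5 + (⅕)*81 + 18/5) - 5*(-1))*(-153) = ((-7/5 + 81/5 + 18/5) + 5)*(-153) = (92/5 + 5)*(-153) = (117/5)*(-153) = -17901/5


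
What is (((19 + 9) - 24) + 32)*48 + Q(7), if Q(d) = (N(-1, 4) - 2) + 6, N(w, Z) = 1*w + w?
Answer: 1730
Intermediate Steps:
N(w, Z) = 2*w (N(w, Z) = w + w = 2*w)
Q(d) = 2 (Q(d) = (2*(-1) - 2) + 6 = (-2 - 2) + 6 = -4 + 6 = 2)
(((19 + 9) - 24) + 32)*48 + Q(7) = (((19 + 9) - 24) + 32)*48 + 2 = ((28 - 24) + 32)*48 + 2 = (4 + 32)*48 + 2 = 36*48 + 2 = 1728 + 2 = 1730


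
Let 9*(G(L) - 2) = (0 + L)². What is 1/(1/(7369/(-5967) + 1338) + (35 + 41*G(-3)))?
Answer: 7976477/1260289333 ≈ 0.0063291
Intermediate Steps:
G(L) = 2 + L²/9 (G(L) = 2 + (0 + L)²/9 = 2 + L²/9)
1/(1/(7369/(-5967) + 1338) + (35 + 41*G(-3))) = 1/(1/(7369/(-5967) + 1338) + (35 + 41*(2 + (⅑)*(-3)²))) = 1/(1/(7369*(-1/5967) + 1338) + (35 + 41*(2 + (⅑)*9))) = 1/(1/(-7369/5967 + 1338) + (35 + 41*(2 + 1))) = 1/(1/(7976477/5967) + (35 + 41*3)) = 1/(5967/7976477 + (35 + 123)) = 1/(5967/7976477 + 158) = 1/(1260289333/7976477) = 7976477/1260289333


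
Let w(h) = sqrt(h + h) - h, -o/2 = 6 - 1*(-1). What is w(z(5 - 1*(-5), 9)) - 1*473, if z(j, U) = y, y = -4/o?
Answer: -3313/7 + 2*sqrt(7)/7 ≈ -472.53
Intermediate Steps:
o = -14 (o = -2*(6 - 1*(-1)) = -2*(6 + 1) = -2*7 = -14)
y = 2/7 (y = -4/(-14) = -4*(-1/14) = 2/7 ≈ 0.28571)
z(j, U) = 2/7
w(h) = -h + sqrt(2)*sqrt(h) (w(h) = sqrt(2*h) - h = sqrt(2)*sqrt(h) - h = -h + sqrt(2)*sqrt(h))
w(z(5 - 1*(-5), 9)) - 1*473 = (-1*2/7 + sqrt(2)*sqrt(2/7)) - 1*473 = (-2/7 + sqrt(2)*(sqrt(14)/7)) - 473 = (-2/7 + 2*sqrt(7)/7) - 473 = -3313/7 + 2*sqrt(7)/7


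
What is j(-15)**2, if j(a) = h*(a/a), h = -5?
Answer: 25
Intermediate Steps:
j(a) = -5 (j(a) = -5*a/a = -5*1 = -5)
j(-15)**2 = (-5)**2 = 25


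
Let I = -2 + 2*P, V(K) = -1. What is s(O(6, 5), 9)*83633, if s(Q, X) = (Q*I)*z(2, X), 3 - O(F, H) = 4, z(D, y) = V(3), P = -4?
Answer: -836330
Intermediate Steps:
z(D, y) = -1
O(F, H) = -1 (O(F, H) = 3 - 1*4 = 3 - 4 = -1)
I = -10 (I = -2 + 2*(-4) = -2 - 8 = -10)
s(Q, X) = 10*Q (s(Q, X) = (Q*(-10))*(-1) = -10*Q*(-1) = 10*Q)
s(O(6, 5), 9)*83633 = (10*(-1))*83633 = -10*83633 = -836330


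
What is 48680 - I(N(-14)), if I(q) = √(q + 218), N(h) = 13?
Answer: 48680 - √231 ≈ 48665.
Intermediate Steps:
I(q) = √(218 + q)
48680 - I(N(-14)) = 48680 - √(218 + 13) = 48680 - √231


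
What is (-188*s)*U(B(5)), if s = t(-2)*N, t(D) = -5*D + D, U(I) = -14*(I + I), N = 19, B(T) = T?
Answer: 4000640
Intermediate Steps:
U(I) = -28*I
t(D) = -4*D
s = 152 (s = -4*(-2)*19 = 8*19 = 152)
(-188*s)*U(B(5)) = (-188*152)*(-28*5) = -28576*(-140) = 4000640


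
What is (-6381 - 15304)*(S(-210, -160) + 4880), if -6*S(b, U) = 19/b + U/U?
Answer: -26666517233/252 ≈ -1.0582e+8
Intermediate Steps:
S(b, U) = -⅙ - 19/(6*b) (S(b, U) = -(19/b + U/U)/6 = -(19/b + 1)/6 = -(1 + 19/b)/6 = -⅙ - 19/(6*b))
(-6381 - 15304)*(S(-210, -160) + 4880) = (-6381 - 15304)*((⅙)*(-19 - 1*(-210))/(-210) + 4880) = -21685*((⅙)*(-1/210)*(-19 + 210) + 4880) = -21685*((⅙)*(-1/210)*191 + 4880) = -21685*(-191/1260 + 4880) = -21685*6148609/1260 = -26666517233/252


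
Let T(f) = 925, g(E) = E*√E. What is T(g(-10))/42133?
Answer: 925/42133 ≈ 0.021954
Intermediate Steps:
g(E) = E^(3/2)
T(g(-10))/42133 = 925/42133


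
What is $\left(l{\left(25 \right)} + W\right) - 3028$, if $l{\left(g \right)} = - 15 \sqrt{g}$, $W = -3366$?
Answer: $-6469$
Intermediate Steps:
$\left(l{\left(25 \right)} + W\right) - 3028 = \left(- 15 \sqrt{25} - 3366\right) - 3028 = \left(\left(-15\right) 5 - 3366\right) - 3028 = \left(-75 - 3366\right) - 3028 = -3441 - 3028 = -6469$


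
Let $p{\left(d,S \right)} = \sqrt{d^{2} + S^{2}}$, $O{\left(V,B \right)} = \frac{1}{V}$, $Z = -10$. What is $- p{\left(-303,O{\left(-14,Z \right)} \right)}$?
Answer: $- \frac{\sqrt{17994565}}{14} \approx -303.0$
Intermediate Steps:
$p{\left(d,S \right)} = \sqrt{S^{2} + d^{2}}$
$- p{\left(-303,O{\left(-14,Z \right)} \right)} = - \sqrt{\left(\frac{1}{-14}\right)^{2} + \left(-303\right)^{2}} = - \sqrt{\left(- \frac{1}{14}\right)^{2} + 91809} = - \sqrt{\frac{1}{196} + 91809} = - \sqrt{\frac{17994565}{196}} = - \frac{\sqrt{17994565}}{14}$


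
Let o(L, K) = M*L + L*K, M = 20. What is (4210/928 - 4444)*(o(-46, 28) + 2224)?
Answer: -2059911/29 ≈ -71031.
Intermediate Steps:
o(L, K) = 20*L + K*L (o(L, K) = 20*L + L*K = 20*L + K*L)
(4210/928 - 4444)*(o(-46, 28) + 2224) = (4210/928 - 4444)*(-46*(20 + 28) + 2224) = (4210*(1/928) - 4444)*(-46*48 + 2224) = (2105/464 - 4444)*(-2208 + 2224) = -2059911/464*16 = -2059911/29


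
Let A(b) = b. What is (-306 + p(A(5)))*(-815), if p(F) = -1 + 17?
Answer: 236350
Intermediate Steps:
p(F) = 16
(-306 + p(A(5)))*(-815) = (-306 + 16)*(-815) = -290*(-815) = 236350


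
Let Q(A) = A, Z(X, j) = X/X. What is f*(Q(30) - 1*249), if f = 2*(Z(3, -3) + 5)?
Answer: -2628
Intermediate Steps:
Z(X, j) = 1
f = 12 (f = 2*(1 + 5) = 2*6 = 12)
f*(Q(30) - 1*249) = 12*(30 - 1*249) = 12*(30 - 249) = 12*(-219) = -2628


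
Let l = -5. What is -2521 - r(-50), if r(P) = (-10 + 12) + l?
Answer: -2518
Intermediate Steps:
r(P) = -3 (r(P) = (-10 + 12) - 5 = 2 - 5 = -3)
-2521 - r(-50) = -2521 - 1*(-3) = -2521 + 3 = -2518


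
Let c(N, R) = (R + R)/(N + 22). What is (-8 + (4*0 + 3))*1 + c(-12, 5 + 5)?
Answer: -3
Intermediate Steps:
c(N, R) = 2*R/(22 + N) (c(N, R) = (2*R)/(22 + N) = 2*R/(22 + N))
(-8 + (4*0 + 3))*1 + c(-12, 5 + 5) = (-8 + (4*0 + 3))*1 + 2*(5 + 5)/(22 - 12) = (-8 + (0 + 3))*1 + 2*10/10 = (-8 + 3)*1 + 2*10*(1/10) = -5*1 + 2 = -5 + 2 = -3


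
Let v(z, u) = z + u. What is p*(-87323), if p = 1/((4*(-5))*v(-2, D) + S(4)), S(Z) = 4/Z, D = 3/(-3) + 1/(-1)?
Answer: -87323/81 ≈ -1078.1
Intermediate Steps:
D = -2 (D = 3*(-⅓) + 1*(-1) = -1 - 1 = -2)
v(z, u) = u + z
p = 1/81 (p = 1/((4*(-5))*(-2 - 2) + 4/4) = 1/(-20*(-4) + 4*(¼)) = 1/(80 + 1) = 1/81 ≈ 0.012346)
p*(-87323) = (1/81)*(-87323) = -87323/81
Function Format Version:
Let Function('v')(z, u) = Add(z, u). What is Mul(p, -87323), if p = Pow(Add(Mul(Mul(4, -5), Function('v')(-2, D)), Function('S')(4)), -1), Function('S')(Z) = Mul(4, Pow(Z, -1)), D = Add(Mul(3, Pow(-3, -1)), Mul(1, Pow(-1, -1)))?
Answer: Rational(-87323, 81) ≈ -1078.1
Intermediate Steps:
D = -2 (D = Add(Mul(3, Rational(-1, 3)), Mul(1, -1)) = Add(-1, -1) = -2)
Function('v')(z, u) = Add(u, z)
p = Rational(1, 81) (p = Pow(Add(Mul(Mul(4, -5), Add(-2, -2)), Mul(4, Pow(4, -1))), -1) = Pow(Add(Mul(-20, -4), Mul(4, Rational(1, 4))), -1) = Pow(Add(80, 1), -1) = Pow(81, -1) = Rational(1, 81) ≈ 0.012346)
Mul(p, -87323) = Mul(Rational(1, 81), -87323) = Rational(-87323, 81)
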